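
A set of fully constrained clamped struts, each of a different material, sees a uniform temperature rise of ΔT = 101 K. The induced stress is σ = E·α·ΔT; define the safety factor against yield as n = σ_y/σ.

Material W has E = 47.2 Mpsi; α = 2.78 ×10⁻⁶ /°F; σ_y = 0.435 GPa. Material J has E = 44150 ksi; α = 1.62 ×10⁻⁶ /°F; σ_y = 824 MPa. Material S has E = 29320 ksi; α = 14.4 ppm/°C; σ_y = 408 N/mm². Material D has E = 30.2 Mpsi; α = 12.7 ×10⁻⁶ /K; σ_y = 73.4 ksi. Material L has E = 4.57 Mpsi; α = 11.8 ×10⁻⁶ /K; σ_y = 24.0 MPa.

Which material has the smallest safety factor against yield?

Per material, after unit conversion:
  material W: E = 325.4, α = 5.00, σ_y = 435.0 → σ = 164 MPa, n = 2.64
  material J: E = 304.4, α = 2.92, σ_y = 824.0 → σ = 89.7 MPa, n = 9.19
  material S: E = 202.2, α = 14.4, σ_y = 408.0 → σ = 294 MPa, n = 1.39
  material D: E = 208.2, α = 12.7, σ_y = 506.1 → σ = 267 MPa, n = 1.89
  material L: E = 31.51, α = 11.8, σ_y = 24.00 → σ = 37.6 MPa, n = 0.639
Smallest n: material L with n = 0.639.

material L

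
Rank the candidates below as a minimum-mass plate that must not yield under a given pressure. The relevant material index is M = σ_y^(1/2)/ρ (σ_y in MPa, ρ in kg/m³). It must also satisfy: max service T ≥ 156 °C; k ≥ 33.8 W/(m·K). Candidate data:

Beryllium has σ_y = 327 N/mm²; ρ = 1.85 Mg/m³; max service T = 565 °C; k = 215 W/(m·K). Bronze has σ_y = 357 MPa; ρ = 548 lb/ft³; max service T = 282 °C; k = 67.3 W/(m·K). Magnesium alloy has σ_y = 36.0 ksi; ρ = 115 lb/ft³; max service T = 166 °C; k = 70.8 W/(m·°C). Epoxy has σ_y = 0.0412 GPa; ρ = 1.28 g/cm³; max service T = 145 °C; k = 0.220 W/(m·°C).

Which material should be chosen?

beryllium

Screen on constraints: max service T ≥ 156 °C; k ≥ 33.8 W/(m·K). Survivors: beryllium, bronze, magnesium alloy.
In SI units:
  beryllium: σ_y = 327.0 MPa, ρ = 1850 kg/m³
  bronze: σ_y = 357.0 MPa, ρ = 8778 kg/m³
  magnesium alloy: σ_y = 248.2 MPa, ρ = 1842 kg/m³
  beryllium: M = 9.77×10⁻³
  magnesium alloy: M = 8.55×10⁻³
  bronze: M = 2.15×10⁻³
The maximum is for beryllium.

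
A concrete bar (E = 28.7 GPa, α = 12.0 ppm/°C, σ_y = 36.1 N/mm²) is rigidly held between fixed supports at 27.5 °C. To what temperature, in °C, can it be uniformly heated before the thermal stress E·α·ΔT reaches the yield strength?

σ_y = 36.1 N/mm² = 36.10 MPa.
E·α·ΔT = 36.10 MPa ⇒ ΔT = 36.10 / (28.70×10³ × 12.0×10⁻⁶) = 104.8 K.
T = 27.5 + 104.8 = 132.3 °C.

132 °C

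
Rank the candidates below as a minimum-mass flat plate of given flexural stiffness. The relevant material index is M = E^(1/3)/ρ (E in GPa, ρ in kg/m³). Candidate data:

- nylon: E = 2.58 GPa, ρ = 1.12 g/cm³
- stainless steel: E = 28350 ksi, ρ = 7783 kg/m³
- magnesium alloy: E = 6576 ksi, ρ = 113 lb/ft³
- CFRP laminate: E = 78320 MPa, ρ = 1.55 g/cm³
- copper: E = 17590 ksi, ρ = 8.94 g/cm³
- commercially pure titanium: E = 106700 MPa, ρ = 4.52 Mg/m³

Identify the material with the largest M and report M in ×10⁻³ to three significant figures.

After converting to SI:
  nylon: E = 2.580 GPa, ρ = 1120 kg/m³
  stainless steel: E = 195.5 GPa, ρ = 7783 kg/m³
  magnesium alloy: E = 45.34 GPa, ρ = 1810 kg/m³
  CFRP laminate: E = 78.32 GPa, ρ = 1550 kg/m³
  copper: E = 121.3 GPa, ρ = 8940 kg/m³
  commercially pure titanium: E = 106.7 GPa, ρ = 4520 kg/m³
  CFRP laminate: M = 2.76×10⁻³
  magnesium alloy: M = 1.97×10⁻³
  nylon: M = 1.22×10⁻³
  commercially pure titanium: M = 1.05×10⁻³
  stainless steel: M = 0.746×10⁻³
  copper: M = 0.554×10⁻³
CFRP laminate has the largest M.

CFRP laminate, M = 2.76×10⁻³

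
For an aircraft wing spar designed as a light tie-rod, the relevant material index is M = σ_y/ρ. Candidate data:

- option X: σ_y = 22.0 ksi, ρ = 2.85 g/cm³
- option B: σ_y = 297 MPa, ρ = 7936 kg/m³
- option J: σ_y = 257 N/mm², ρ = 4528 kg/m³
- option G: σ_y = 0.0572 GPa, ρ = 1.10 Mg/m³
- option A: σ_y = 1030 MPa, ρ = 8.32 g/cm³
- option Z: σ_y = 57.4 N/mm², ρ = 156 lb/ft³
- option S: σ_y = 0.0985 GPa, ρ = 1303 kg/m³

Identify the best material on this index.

After converting to SI:
  option X: σ_y = 151.7 MPa, ρ = 2850 kg/m³
  option B: σ_y = 297.0 MPa, ρ = 7936 kg/m³
  option J: σ_y = 257.0 MPa, ρ = 4528 kg/m³
  option G: σ_y = 57.20 MPa, ρ = 1100 kg/m³
  option A: σ_y = 1030 MPa, ρ = 8320 kg/m³
  option Z: σ_y = 57.40 MPa, ρ = 2499 kg/m³
  option S: σ_y = 98.50 MPa, ρ = 1303 kg/m³
  option A: M = 124 kN·m/kg
  option S: M = 75.6 kN·m/kg
  option J: M = 56.8 kN·m/kg
  option X: M = 53.2 kN·m/kg
  option G: M = 52.0 kN·m/kg
  option B: M = 37.4 kN·m/kg
  option Z: M = 23.0 kN·m/kg
Option A has the largest M.

option A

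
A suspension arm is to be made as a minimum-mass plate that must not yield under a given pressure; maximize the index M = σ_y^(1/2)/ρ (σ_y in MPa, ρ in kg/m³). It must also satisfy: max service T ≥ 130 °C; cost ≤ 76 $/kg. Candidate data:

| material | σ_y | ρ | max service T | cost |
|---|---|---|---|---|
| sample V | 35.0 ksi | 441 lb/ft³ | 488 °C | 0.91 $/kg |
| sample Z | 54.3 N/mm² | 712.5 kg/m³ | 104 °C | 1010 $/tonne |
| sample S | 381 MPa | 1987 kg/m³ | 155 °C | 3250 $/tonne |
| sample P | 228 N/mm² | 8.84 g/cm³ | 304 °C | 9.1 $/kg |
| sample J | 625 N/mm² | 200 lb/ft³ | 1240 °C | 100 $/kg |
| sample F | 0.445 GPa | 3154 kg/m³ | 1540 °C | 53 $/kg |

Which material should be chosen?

Screen on constraints: max service T ≥ 130 °C; cost ≤ 76 $/kg. Survivors: sample V, sample S, sample P, sample F.
Convert each candidate to consistent units, then evaluate M:
  sample V: σ_y = 241.3 MPa, ρ = 7064 kg/m³
  sample S: σ_y = 381.0 MPa, ρ = 1987 kg/m³
  sample P: σ_y = 228.0 MPa, ρ = 8840 kg/m³
  sample F: σ_y = 445.0 MPa, ρ = 3154 kg/m³
  sample S: M = 9.82×10⁻³
  sample F: M = 6.69×10⁻³
  sample V: M = 2.20×10⁻³
  sample P: M = 1.71×10⁻³
The maximum is for sample S.

sample S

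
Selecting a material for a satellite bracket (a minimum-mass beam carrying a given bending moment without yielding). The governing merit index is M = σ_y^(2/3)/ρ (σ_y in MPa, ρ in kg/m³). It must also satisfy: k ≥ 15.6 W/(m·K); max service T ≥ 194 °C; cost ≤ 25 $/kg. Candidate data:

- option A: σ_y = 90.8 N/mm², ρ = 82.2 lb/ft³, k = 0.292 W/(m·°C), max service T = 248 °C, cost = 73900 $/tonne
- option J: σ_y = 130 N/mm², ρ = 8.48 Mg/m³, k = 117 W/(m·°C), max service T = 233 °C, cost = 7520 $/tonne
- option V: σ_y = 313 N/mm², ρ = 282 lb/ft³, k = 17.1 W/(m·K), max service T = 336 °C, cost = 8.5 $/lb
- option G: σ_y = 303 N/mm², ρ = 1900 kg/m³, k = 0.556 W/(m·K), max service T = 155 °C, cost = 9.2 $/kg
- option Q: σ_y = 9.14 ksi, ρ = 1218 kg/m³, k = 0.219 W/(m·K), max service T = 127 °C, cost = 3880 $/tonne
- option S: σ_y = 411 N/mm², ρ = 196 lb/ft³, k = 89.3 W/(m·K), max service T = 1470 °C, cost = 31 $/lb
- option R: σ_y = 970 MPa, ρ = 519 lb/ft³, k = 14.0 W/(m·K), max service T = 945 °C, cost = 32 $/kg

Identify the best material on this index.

Screen on constraints: k ≥ 15.6 W/(m·K); max service T ≥ 194 °C; cost ≤ 25 $/kg. Survivors: option J, option V.
Normalizing units and computing the index:
  option J: σ_y = 130.0 MPa, ρ = 8480 kg/m³
  option V: σ_y = 313.0 MPa, ρ = 4517 kg/m³
  option V: M = 10.2×10⁻³
  option J: M = 3.03×10⁻³
Option V ranks first.

option V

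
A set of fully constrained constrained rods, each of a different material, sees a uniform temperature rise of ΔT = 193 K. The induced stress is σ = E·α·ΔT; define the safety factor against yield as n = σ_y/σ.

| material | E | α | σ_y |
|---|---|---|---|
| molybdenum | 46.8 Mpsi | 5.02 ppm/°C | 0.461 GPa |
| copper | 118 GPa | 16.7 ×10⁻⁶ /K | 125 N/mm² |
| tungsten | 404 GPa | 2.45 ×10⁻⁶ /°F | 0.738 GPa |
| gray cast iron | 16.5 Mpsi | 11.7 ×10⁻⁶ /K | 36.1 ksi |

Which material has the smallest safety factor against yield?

In consistent units (E in GPa, α in ×10⁻⁶/K, σ_y in MPa):
  molybdenum: E = 322.7, α = 5.02, σ_y = 461.0 → σ = 313 MPa, n = 1.47
  copper: E = 118.0, α = 16.7, σ_y = 125.0 → σ = 380 MPa, n = 0.329
  tungsten: E = 404.0, α = 4.41, σ_y = 738.0 → σ = 344 MPa, n = 2.15
  gray cast iron: E = 113.8, α = 11.7, σ_y = 248.9 → σ = 257 MPa, n = 0.969
Copper has the lowest safety factor, n = 0.329.

copper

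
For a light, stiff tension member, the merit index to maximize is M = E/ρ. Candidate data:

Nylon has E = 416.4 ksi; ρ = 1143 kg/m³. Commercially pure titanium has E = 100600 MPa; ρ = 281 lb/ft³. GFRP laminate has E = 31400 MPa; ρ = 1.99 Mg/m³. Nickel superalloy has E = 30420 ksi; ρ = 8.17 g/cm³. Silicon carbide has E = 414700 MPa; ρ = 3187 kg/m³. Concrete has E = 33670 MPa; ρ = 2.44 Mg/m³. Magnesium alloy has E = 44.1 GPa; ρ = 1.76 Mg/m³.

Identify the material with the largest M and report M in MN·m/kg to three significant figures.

Normalizing units and computing the index:
  nylon: E = 2.871 GPa, ρ = 1143 kg/m³
  commercially pure titanium: E = 100.6 GPa, ρ = 4501 kg/m³
  GFRP laminate: E = 31.40 GPa, ρ = 1990 kg/m³
  nickel superalloy: E = 209.7 GPa, ρ = 8170 kg/m³
  silicon carbide: E = 414.7 GPa, ρ = 3187 kg/m³
  concrete: E = 33.67 GPa, ρ = 2440 kg/m³
  magnesium alloy: E = 44.10 GPa, ρ = 1760 kg/m³
  silicon carbide: M = 130 MN·m/kg
  nickel superalloy: M = 25.7 MN·m/kg
  magnesium alloy: M = 25.1 MN·m/kg
  commercially pure titanium: M = 22.3 MN·m/kg
  GFRP laminate: M = 15.8 MN·m/kg
  concrete: M = 13.8 MN·m/kg
  nylon: M = 2.51 MN·m/kg
Silicon carbide ranks first.

silicon carbide, M = 130 MN·m/kg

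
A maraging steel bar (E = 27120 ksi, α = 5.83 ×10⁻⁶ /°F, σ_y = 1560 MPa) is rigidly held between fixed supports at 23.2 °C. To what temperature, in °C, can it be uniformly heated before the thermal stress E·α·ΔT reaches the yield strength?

E = 27120 ksi = 187.0 GPa.
α = 5.83×10⁻⁶/°F × 9/5 = 10.5×10⁻⁶/K.
E·α·ΔT = 1560 MPa ⇒ ΔT = 1560 / (187.0×10³ × 10.5×10⁻⁶) = 795.0 K.
T = 23.2 + 795.0 = 818.2 °C.

818 °C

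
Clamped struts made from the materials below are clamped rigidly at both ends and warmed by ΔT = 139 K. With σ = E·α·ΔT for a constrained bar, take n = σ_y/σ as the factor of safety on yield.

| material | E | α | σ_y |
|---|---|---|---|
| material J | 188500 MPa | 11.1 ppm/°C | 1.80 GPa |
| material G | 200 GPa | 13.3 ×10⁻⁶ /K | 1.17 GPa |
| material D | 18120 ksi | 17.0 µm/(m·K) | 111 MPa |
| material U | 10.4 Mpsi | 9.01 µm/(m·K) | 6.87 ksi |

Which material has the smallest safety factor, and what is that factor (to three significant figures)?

material D, n = 0.376

Converting E to GPa, α to ×10⁻⁶/K, σ_y to MPa, then σ and n for each:
  material J: E = 188.5, α = 11.1, σ_y = 1800 → σ = 291 MPa, n = 6.19
  material G: E = 200.0, α = 13.3, σ_y = 1170 → σ = 370 MPa, n = 3.16
  material D: E = 124.9, α = 17.0, σ_y = 111.0 → σ = 295 MPa, n = 0.376
  material U: E = 71.71, α = 9.01, σ_y = 47.37 → σ = 89.8 MPa, n = 0.527
Smallest n: material D with n = 0.376.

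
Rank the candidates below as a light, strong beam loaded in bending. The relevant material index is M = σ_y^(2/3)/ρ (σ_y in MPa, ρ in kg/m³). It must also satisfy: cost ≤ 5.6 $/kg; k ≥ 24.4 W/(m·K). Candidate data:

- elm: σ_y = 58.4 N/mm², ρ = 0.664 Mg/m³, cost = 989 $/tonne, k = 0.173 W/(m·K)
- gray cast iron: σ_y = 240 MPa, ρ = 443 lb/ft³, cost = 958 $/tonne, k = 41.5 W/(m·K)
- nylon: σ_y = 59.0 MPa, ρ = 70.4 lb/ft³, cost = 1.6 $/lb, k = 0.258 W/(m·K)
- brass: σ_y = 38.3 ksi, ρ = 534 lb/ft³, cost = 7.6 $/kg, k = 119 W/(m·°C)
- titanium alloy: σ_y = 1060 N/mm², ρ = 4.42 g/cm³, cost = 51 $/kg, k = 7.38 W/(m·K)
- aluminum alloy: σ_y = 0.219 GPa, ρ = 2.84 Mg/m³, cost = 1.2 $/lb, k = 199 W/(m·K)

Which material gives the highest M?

aluminum alloy

Screen on constraints: cost ≤ 5.6 $/kg; k ≥ 24.4 W/(m·K). Survivors: gray cast iron, aluminum alloy.
Normalizing units and computing the index:
  gray cast iron: σ_y = 240.0 MPa, ρ = 7096 kg/m³
  aluminum alloy: σ_y = 219.0 MPa, ρ = 2840 kg/m³
  aluminum alloy: M = 12.8×10⁻³
  gray cast iron: M = 5.44×10⁻³
Aluminum alloy has the largest M.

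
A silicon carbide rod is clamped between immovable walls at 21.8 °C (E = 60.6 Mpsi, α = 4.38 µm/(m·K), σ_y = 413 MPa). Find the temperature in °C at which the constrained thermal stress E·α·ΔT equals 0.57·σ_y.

E = 60.6 Mpsi = 417.8 GPa.
E·α·ΔT = 235.4 MPa ⇒ ΔT = 235.4 / (417.8×10³ × 4.38×10⁻⁶) = 128.6 K.
T = 21.8 + 128.6 = 150.4 °C.

150 °C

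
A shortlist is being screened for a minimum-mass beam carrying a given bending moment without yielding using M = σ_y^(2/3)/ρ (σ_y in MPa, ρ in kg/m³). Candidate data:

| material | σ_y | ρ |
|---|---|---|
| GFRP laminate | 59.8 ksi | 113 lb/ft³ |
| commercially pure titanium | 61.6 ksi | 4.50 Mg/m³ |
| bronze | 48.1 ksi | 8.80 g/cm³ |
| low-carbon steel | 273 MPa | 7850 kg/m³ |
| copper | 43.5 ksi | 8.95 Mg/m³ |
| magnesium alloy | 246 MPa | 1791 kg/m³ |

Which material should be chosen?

GFRP laminate

After converting to SI:
  GFRP laminate: σ_y = 412.3 MPa, ρ = 1810 kg/m³
  commercially pure titanium: σ_y = 424.7 MPa, ρ = 4500 kg/m³
  bronze: σ_y = 331.6 MPa, ρ = 8800 kg/m³
  low-carbon steel: σ_y = 273.0 MPa, ρ = 7850 kg/m³
  copper: σ_y = 299.9 MPa, ρ = 8950 kg/m³
  magnesium alloy: σ_y = 246.0 MPa, ρ = 1791 kg/m³
  GFRP laminate: M = 30.6×10⁻³
  magnesium alloy: M = 21.9×10⁻³
  commercially pure titanium: M = 12.6×10⁻³
  bronze: M = 5.44×10⁻³
  low-carbon steel: M = 5.36×10⁻³
  copper: M = 5.01×10⁻³
GFRP laminate ranks first.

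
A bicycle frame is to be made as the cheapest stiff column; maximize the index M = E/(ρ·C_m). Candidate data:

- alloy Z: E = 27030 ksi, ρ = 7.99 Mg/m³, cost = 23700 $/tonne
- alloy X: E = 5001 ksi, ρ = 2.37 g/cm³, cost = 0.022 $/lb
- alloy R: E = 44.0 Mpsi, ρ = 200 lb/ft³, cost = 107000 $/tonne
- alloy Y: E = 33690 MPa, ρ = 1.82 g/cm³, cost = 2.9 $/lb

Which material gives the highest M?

alloy X

Normalizing units and computing the index:
  alloy Z: E = 186.4 GPa, ρ = 7990 kg/m³, cost = 23.70 $/kg
  alloy X: E = 34.48 GPa, ρ = 2370 kg/m³, cost = 0.04850 $/kg
  alloy R: E = 303.4 GPa, ρ = 3204 kg/m³, cost = 107.0 $/kg
  alloy Y: E = 33.69 GPa, ρ = 1820 kg/m³, cost = 6.393 $/kg
  alloy X: M = 300 MN·m per $
  alloy Y: M = 2.90 MN·m per $
  alloy Z: M = 0.984 MN·m per $
  alloy R: M = 0.885 MN·m per $
Alloy X ranks first.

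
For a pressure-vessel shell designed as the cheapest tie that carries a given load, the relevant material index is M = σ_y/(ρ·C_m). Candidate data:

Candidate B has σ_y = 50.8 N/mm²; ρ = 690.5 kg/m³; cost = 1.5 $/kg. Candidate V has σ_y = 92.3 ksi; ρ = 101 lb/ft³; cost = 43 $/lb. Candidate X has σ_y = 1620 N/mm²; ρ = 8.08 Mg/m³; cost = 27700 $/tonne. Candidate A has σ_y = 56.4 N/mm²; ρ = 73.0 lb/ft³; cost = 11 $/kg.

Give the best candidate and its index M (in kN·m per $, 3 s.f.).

candidate B, M = 49.0 kN·m per $

After converting to SI:
  candidate B: σ_y = 50.80 MPa, ρ = 690.5 kg/m³, cost = 1.500 $/kg
  candidate V: σ_y = 636.4 MPa, ρ = 1618 kg/m³, cost = 94.80 $/kg
  candidate X: σ_y = 1620 MPa, ρ = 8080 kg/m³, cost = 27.70 $/kg
  candidate A: σ_y = 56.40 MPa, ρ = 1169 kg/m³, cost = 11.00 $/kg
  candidate B: M = 49.0 kN·m per $
  candidate X: M = 7.24 kN·m per $
  candidate A: M = 4.38 kN·m per $
  candidate V: M = 4.15 kN·m per $
Highest index: candidate B.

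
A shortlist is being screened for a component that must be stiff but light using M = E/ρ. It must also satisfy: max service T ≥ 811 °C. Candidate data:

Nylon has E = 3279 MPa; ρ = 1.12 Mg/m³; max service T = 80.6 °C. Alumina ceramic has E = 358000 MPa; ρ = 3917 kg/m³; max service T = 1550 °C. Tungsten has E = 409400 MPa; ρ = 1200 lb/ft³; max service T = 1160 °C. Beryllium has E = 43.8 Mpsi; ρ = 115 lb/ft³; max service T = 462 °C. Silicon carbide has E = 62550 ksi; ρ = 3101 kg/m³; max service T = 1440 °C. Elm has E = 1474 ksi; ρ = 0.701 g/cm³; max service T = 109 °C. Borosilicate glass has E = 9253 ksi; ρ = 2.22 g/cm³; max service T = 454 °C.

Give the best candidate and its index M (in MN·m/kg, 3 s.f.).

Screen on constraints: max service T ≥ 811 °C. Survivors: alumina ceramic, tungsten, silicon carbide.
Normalizing units and computing the index:
  alumina ceramic: E = 358.0 GPa, ρ = 3917 kg/m³
  tungsten: E = 409.4 GPa, ρ = 19220 kg/m³
  silicon carbide: E = 431.3 GPa, ρ = 3101 kg/m³
  silicon carbide: M = 139 MN·m/kg
  alumina ceramic: M = 91.4 MN·m/kg
  tungsten: M = 21.3 MN·m/kg
Highest index: silicon carbide.

silicon carbide, M = 139 MN·m/kg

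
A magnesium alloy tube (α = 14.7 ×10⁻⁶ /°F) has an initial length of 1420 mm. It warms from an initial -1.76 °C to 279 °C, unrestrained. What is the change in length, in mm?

10.5 mm

Convert α: 14.7×10⁻⁶/°F × (9/5) = 26.5×10⁻⁶/K.
ΔT = 279 − (-1.76) = 280.8 K.
ΔL = α·L₀·ΔT = 26.5×10⁻⁶ × 1420 mm × 280.8 K = 10.5 mm.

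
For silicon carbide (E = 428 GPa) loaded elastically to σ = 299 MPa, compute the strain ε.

ε = σ/E = 299 / 428000 = 6.99×10⁻⁴.

6.99×10⁻⁴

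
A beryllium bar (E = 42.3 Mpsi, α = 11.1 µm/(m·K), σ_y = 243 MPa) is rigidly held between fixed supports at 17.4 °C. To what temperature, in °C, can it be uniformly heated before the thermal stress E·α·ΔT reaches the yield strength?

92.5 °C

E = 42.3 Mpsi = 291.6 GPa.
E·α·ΔT = 243.0 MPa ⇒ ΔT = 243.0 / (291.6×10³ × 11.1×10⁻⁶) = 75.06 K.
T = 17.4 + 75.06 = 92.46 °C.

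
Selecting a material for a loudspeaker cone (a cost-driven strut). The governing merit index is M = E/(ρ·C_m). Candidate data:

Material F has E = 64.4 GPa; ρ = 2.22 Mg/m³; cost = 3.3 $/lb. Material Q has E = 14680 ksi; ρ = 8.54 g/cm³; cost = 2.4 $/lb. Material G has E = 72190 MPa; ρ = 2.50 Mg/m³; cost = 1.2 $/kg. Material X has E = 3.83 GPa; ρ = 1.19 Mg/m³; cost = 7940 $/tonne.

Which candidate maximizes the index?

Convert each candidate to consistent units, then evaluate M:
  material F: E = 64.40 GPa, ρ = 2220 kg/m³, cost = 7.275 $/kg
  material Q: E = 101.2 GPa, ρ = 8540 kg/m³, cost = 5.291 $/kg
  material G: E = 72.19 GPa, ρ = 2500 kg/m³, cost = 1.200 $/kg
  material X: E = 3.830 GPa, ρ = 1190 kg/m³, cost = 7.940 $/kg
  material G: M = 24.1 MN·m per $
  material F: M = 3.99 MN·m per $
  material Q: M = 2.24 MN·m per $
  material X: M = 0.405 MN·m per $
Material G has the largest M.

material G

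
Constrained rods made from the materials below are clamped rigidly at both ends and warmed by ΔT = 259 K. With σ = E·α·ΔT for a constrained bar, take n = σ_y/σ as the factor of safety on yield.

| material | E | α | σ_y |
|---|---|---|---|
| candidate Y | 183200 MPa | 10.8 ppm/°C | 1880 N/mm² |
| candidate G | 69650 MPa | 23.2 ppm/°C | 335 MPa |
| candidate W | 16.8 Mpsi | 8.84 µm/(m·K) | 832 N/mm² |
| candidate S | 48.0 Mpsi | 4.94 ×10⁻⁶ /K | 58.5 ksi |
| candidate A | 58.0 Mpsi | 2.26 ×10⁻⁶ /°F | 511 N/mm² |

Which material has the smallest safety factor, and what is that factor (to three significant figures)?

Converting E to GPa, α to ×10⁻⁶/K, σ_y to MPa, then σ and n for each:
  candidate Y: E = 183.2, α = 10.8, σ_y = 1880 → σ = 512 MPa, n = 3.67
  candidate G: E = 69.65, α = 23.2, σ_y = 335.0 → σ = 419 MPa, n = 0.800
  candidate W: E = 115.8, α = 8.84, σ_y = 832.0 → σ = 265 MPa, n = 3.14
  candidate S: E = 330.9, α = 4.94, σ_y = 403.3 → σ = 423 MPa, n = 0.953
  candidate A: E = 399.9, α = 4.07, σ_y = 511.0 → σ = 421 MPa, n = 1.21
Candidate G has the lowest safety factor, n = 0.800.

candidate G, n = 0.800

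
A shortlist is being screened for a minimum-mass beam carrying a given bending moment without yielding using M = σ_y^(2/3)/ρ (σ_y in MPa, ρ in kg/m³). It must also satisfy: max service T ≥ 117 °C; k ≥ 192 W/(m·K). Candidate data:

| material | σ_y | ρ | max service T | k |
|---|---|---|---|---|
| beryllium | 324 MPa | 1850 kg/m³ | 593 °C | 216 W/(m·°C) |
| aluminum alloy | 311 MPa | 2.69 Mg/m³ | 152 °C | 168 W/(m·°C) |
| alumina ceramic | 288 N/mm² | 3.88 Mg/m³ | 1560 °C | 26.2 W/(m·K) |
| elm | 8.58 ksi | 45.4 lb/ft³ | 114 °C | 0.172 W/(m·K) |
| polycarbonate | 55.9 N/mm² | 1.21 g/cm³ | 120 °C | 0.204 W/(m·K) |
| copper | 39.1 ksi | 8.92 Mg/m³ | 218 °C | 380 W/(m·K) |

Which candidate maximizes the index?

beryllium

Screen on constraints: max service T ≥ 117 °C; k ≥ 192 W/(m·K). Survivors: beryllium, copper.
Normalizing units and computing the index:
  beryllium: σ_y = 324.0 MPa, ρ = 1850 kg/m³
  copper: σ_y = 269.6 MPa, ρ = 8920 kg/m³
  beryllium: M = 25.5×10⁻³
  copper: M = 4.68×10⁻³
Beryllium has the largest M.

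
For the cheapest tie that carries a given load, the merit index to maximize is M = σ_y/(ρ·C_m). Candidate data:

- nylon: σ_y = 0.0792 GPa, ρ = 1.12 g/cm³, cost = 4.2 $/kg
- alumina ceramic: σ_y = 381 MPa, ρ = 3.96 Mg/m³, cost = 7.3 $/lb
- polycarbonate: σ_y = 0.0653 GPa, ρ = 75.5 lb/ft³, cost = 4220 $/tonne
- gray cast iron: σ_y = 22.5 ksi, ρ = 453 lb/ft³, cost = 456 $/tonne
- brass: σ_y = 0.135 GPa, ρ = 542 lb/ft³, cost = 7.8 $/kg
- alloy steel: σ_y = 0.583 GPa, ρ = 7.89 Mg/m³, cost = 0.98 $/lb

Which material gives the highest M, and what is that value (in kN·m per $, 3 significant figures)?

In SI units:
  nylon: σ_y = 79.20 MPa, ρ = 1120 kg/m³, cost = 4.200 $/kg
  alumina ceramic: σ_y = 381.0 MPa, ρ = 3960 kg/m³, cost = 16.09 $/kg
  polycarbonate: σ_y = 65.30 MPa, ρ = 1209 kg/m³, cost = 4.220 $/kg
  gray cast iron: σ_y = 155.1 MPa, ρ = 7256 kg/m³, cost = 0.4560 $/kg
  brass: σ_y = 135.0 MPa, ρ = 8682 kg/m³, cost = 7.800 $/kg
  alloy steel: σ_y = 583.0 MPa, ρ = 7890 kg/m³, cost = 2.160 $/kg
  gray cast iron: M = 46.9 kN·m per $
  alloy steel: M = 34.2 kN·m per $
  nylon: M = 16.8 kN·m per $
  polycarbonate: M = 12.8 kN·m per $
  alumina ceramic: M = 5.98 kN·m per $
  brass: M = 1.99 kN·m per $
Gray cast iron has the largest M.

gray cast iron, M = 46.9 kN·m per $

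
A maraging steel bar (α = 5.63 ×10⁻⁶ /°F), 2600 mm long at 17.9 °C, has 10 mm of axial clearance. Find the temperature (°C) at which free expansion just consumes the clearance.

α = 5.63×10⁻⁶/°F × 9/5 = 10.1×10⁻⁶/K.
α·L₀·ΔT = 10.0 mm ⇒ ΔT = 10.0 / (10.1×10⁻⁶ × 2600.0) = 379.5 K.
T = 17.9 + 379.5 = 397.4 °C.

397 °C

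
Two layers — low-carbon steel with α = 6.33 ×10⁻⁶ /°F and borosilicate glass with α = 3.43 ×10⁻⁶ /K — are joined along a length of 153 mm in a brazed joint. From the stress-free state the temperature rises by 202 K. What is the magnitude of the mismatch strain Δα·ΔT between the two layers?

1.61×10⁻³

low-carbon steel: α = 6.33×10⁻⁶/°F × 9/5 = 11.4×10⁻⁶/K.
Δα = |11.4 − 3.43|×10⁻⁶/K = 7.96×10⁻⁶/K.
Mismatch strain = Δα·ΔT = 7.96×10⁻⁶ × 202.0 = 1.61×10⁻³.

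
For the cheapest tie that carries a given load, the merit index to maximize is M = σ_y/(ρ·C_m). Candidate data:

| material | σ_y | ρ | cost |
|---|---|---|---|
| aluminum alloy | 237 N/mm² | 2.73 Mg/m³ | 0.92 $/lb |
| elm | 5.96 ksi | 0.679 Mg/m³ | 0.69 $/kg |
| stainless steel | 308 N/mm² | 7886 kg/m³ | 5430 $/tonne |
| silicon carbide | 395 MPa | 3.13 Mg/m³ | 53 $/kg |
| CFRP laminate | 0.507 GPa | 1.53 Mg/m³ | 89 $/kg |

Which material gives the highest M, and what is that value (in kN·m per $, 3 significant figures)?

After converting to SI:
  aluminum alloy: σ_y = 237.0 MPa, ρ = 2730 kg/m³, cost = 2.028 $/kg
  elm: σ_y = 41.09 MPa, ρ = 679.0 kg/m³, cost = 0.6900 $/kg
  stainless steel: σ_y = 308.0 MPa, ρ = 7886 kg/m³, cost = 5.430 $/kg
  silicon carbide: σ_y = 395.0 MPa, ρ = 3130 kg/m³, cost = 53.00 $/kg
  CFRP laminate: σ_y = 507.0 MPa, ρ = 1530 kg/m³, cost = 89.00 $/kg
  elm: M = 87.7 kN·m per $
  aluminum alloy: M = 42.8 kN·m per $
  stainless steel: M = 7.19 kN·m per $
  CFRP laminate: M = 3.72 kN·m per $
  silicon carbide: M = 2.38 kN·m per $
Highest index: elm.

elm, M = 87.7 kN·m per $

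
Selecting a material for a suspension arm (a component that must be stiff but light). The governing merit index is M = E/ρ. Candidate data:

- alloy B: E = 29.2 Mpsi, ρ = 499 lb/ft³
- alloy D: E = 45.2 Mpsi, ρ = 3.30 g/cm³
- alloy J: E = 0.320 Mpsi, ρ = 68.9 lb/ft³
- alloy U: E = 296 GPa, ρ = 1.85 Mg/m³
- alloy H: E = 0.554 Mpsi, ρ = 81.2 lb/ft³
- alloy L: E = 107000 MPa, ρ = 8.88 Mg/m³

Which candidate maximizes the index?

alloy U

Putting every candidate on a common basis:
  alloy B: E = 201.3 GPa, ρ = 7993 kg/m³
  alloy D: E = 311.6 GPa, ρ = 3300 kg/m³
  alloy J: E = 2.206 GPa, ρ = 1104 kg/m³
  alloy U: E = 296.0 GPa, ρ = 1850 kg/m³
  alloy H: E = 3.820 GPa, ρ = 1301 kg/m³
  alloy L: E = 107.0 GPa, ρ = 8880 kg/m³
  alloy U: M = 160 MN·m/kg
  alloy D: M = 94.4 MN·m/kg
  alloy B: M = 25.2 MN·m/kg
  alloy L: M = 12.0 MN·m/kg
  alloy H: M = 2.94 MN·m/kg
  alloy J: M = 2.00 MN·m/kg
Alloy U ranks first.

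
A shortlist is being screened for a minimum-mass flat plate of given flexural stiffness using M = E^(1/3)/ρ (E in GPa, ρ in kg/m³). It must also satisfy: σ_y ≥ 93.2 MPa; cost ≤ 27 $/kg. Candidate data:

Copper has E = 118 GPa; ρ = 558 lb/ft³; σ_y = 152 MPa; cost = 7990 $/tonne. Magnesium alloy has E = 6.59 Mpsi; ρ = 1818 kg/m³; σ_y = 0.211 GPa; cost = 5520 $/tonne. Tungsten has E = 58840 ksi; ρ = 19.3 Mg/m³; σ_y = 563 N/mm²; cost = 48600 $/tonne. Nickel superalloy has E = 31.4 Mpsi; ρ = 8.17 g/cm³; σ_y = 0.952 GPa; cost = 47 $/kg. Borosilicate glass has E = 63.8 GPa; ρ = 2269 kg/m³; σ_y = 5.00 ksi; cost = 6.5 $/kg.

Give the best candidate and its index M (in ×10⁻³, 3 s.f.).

Screen on constraints: σ_y ≥ 93.2 MPa; cost ≤ 27 $/kg. Survivors: copper, magnesium alloy.
In SI units:
  copper: E = 118.0 GPa, ρ = 8938 kg/m³
  magnesium alloy: E = 45.44 GPa, ρ = 1818 kg/m³
  magnesium alloy: M = 1.96×10⁻³
  copper: M = 0.549×10⁻³
Magnesium alloy has the largest M.

magnesium alloy, M = 1.96×10⁻³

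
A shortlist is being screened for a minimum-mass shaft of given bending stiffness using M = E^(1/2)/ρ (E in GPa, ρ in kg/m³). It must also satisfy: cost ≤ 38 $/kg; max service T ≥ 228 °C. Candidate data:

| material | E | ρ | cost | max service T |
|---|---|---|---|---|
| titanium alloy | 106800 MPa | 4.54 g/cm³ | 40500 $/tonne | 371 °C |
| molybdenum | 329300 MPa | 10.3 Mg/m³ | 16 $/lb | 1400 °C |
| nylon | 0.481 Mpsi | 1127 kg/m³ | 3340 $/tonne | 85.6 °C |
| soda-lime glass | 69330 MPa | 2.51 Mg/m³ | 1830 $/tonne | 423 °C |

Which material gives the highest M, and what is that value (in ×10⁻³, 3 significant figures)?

soda-lime glass, M = 3.32×10⁻³

Screen on constraints: cost ≤ 38 $/kg; max service T ≥ 228 °C. Survivors: molybdenum, soda-lime glass.
Convert each candidate to consistent units, then evaluate M:
  molybdenum: E = 329.3 GPa, ρ = 10300 kg/m³
  soda-lime glass: E = 69.33 GPa, ρ = 2510 kg/m³
  soda-lime glass: M = 3.32×10⁻³
  molybdenum: M = 1.76×10⁻³
Soda-lime glass has the largest M.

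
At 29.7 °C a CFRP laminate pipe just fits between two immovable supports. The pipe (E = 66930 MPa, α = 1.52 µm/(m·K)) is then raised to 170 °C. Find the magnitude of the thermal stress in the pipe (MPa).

E = 66930 MPa = 66.93 GPa.
ΔT = 140.3 K. Constrained thermal stress σ = E·α·ΔT = 66.93×10³ MPa × 1.52×10⁻⁶ × 140.3 = 14.3 MPa (compressive).

14.3 MPa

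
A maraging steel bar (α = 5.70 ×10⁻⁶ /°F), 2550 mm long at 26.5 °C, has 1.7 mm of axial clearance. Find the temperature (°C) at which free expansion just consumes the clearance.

91.5 °C

α = 5.70×10⁻⁶/°F × 9/5 = 10.3×10⁻⁶/K.
α·L₀·ΔT = 1.7 mm ⇒ ΔT = 1.7 / (10.3×10⁻⁶ × 2550.0) = 64.98 K.
T = 26.5 + 64.98 = 91.48 °C.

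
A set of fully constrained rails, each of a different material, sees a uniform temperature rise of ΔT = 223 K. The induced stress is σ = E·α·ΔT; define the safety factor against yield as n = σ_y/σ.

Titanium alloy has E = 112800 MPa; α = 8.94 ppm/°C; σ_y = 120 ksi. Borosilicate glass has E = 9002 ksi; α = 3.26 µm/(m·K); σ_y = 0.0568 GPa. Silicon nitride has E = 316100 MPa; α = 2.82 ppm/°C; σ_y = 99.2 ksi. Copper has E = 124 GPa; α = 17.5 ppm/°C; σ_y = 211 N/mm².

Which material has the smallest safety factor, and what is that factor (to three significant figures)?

copper, n = 0.436

Per material, after unit conversion:
  titanium alloy: E = 112.8, α = 8.94, σ_y = 827.4 → σ = 225 MPa, n = 3.68
  borosilicate glass: E = 62.07, α = 3.26, σ_y = 56.80 → σ = 45.1 MPa, n = 1.26
  silicon nitride: E = 316.1, α = 2.82, σ_y = 684.0 → σ = 199 MPa, n = 3.44
  copper: E = 124.0, α = 17.5, σ_y = 211.0 → σ = 484 MPa, n = 0.436
Copper has the lowest safety factor, n = 0.436.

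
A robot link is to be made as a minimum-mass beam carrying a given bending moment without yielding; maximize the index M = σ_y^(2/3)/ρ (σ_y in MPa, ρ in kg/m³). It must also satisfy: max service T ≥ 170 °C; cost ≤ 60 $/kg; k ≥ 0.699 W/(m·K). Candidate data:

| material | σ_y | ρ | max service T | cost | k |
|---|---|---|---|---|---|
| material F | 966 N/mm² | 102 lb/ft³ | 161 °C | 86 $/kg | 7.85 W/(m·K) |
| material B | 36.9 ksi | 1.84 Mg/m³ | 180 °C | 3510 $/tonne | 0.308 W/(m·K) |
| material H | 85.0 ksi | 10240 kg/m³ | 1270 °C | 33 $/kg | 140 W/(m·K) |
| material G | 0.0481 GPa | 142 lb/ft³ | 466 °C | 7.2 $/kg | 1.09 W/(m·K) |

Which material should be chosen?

material H

Screen on constraints: max service T ≥ 170 °C; cost ≤ 60 $/kg; k ≥ 0.699 W/(m·K). Survivors: material H, material G.
Normalizing units and computing the index:
  material H: σ_y = 586.1 MPa, ρ = 10240 kg/m³
  material G: σ_y = 48.10 MPa, ρ = 2275 kg/m³
  material H: M = 6.84×10⁻³
  material G: M = 5.81×10⁻³
Highest index: material H.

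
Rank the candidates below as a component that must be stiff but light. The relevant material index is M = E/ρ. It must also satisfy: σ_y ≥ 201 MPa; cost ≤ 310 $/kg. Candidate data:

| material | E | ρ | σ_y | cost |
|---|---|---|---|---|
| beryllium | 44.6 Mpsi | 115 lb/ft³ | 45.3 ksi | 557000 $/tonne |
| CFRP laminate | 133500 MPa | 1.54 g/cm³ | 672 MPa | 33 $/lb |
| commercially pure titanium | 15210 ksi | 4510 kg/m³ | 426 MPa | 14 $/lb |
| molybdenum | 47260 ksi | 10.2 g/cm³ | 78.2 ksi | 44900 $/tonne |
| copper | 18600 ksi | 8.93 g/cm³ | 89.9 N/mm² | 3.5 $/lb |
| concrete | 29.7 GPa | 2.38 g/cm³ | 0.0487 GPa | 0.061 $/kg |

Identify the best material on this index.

Screen on constraints: σ_y ≥ 201 MPa; cost ≤ 310 $/kg. Survivors: CFRP laminate, commercially pure titanium, molybdenum.
After converting to SI:
  CFRP laminate: E = 133.5 GPa, ρ = 1540 kg/m³
  commercially pure titanium: E = 104.9 GPa, ρ = 4510 kg/m³
  molybdenum: E = 325.8 GPa, ρ = 10200 kg/m³
  CFRP laminate: M = 86.7 MN·m/kg
  molybdenum: M = 31.9 MN·m/kg
  commercially pure titanium: M = 23.3 MN·m/kg
The maximum is for CFRP laminate.

CFRP laminate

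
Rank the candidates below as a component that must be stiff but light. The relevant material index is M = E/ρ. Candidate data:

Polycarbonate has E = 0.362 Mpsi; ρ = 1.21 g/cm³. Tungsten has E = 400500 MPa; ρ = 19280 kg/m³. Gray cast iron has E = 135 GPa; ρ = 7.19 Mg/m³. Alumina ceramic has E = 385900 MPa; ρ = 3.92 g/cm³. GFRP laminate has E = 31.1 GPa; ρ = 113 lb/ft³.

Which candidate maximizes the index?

alumina ceramic

Putting every candidate on a common basis:
  polycarbonate: E = 2.496 GPa, ρ = 1210 kg/m³
  tungsten: E = 400.5 GPa, ρ = 19280 kg/m³
  gray cast iron: E = 135.0 GPa, ρ = 7190 kg/m³
  alumina ceramic: E = 385.9 GPa, ρ = 3920 kg/m³
  GFRP laminate: E = 31.10 GPa, ρ = 1810 kg/m³
  alumina ceramic: M = 98.4 MN·m/kg
  tungsten: M = 20.8 MN·m/kg
  gray cast iron: M = 18.8 MN·m/kg
  GFRP laminate: M = 17.2 MN·m/kg
  polycarbonate: M = 2.06 MN·m/kg
The maximum is for alumina ceramic.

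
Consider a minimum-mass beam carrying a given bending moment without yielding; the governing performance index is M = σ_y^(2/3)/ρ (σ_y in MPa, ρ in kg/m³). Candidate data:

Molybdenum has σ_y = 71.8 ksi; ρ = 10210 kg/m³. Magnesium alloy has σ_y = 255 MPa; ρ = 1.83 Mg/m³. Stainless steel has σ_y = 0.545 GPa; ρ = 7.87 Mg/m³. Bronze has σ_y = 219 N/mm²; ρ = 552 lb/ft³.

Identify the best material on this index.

In SI units:
  molybdenum: σ_y = 495.0 MPa, ρ = 10210 kg/m³
  magnesium alloy: σ_y = 255.0 MPa, ρ = 1830 kg/m³
  stainless steel: σ_y = 545.0 MPa, ρ = 7870 kg/m³
  bronze: σ_y = 219.0 MPa, ρ = 8842 kg/m³
  magnesium alloy: M = 22.0×10⁻³
  stainless steel: M = 8.48×10⁻³
  molybdenum: M = 6.13×10⁻³
  bronze: M = 4.11×10⁻³
Magnesium alloy ranks first.

magnesium alloy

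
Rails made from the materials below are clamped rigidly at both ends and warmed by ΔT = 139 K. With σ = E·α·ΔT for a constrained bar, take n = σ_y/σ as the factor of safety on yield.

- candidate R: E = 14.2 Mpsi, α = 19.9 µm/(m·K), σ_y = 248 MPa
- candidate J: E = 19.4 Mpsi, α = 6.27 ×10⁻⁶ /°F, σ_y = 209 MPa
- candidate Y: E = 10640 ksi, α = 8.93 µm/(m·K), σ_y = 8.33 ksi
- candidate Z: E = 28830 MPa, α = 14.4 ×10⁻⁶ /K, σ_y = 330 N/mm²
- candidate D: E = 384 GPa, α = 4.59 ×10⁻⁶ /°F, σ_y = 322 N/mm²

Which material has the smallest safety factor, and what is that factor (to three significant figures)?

With everything in SI (GPa, ×10⁻⁶/K, MPa):
  candidate R: E = 97.91, α = 19.9, σ_y = 248.0 → σ = 271 MPa, n = 0.916
  candidate J: E = 133.8, α = 11.3, σ_y = 209.0 → σ = 210 MPa, n = 0.996
  candidate Y: E = 73.36, α = 8.93, σ_y = 57.43 → σ = 91.1 MPa, n = 0.631
  candidate Z: E = 28.83, α = 14.4, σ_y = 330.0 → σ = 57.7 MPa, n = 5.72
  candidate D: E = 384.0, α = 8.26, σ_y = 322.0 → σ = 441 MPa, n = 0.730
Smallest n: candidate Y with n = 0.631.

candidate Y, n = 0.631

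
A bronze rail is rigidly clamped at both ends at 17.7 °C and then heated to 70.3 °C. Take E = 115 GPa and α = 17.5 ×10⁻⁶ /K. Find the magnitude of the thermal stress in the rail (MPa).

106 MPa

ΔT = 52.60 K. Constrained thermal stress σ = E·α·ΔT = 115.0×10³ MPa × 17.5×10⁻⁶ × 52.60 = 106 MPa (compressive).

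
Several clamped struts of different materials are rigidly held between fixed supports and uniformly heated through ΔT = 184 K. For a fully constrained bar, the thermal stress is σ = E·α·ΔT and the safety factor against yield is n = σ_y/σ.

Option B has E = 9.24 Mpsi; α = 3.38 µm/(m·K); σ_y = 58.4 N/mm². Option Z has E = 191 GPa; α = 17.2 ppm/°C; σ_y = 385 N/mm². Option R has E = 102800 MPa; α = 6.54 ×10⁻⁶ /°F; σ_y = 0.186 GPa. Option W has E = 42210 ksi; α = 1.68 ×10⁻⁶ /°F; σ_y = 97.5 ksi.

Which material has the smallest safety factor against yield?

Converting E to GPa, α to ×10⁻⁶/K, σ_y to MPa, then σ and n for each:
  option B: E = 63.71, α = 3.38, σ_y = 58.40 → σ = 39.6 MPa, n = 1.47
  option Z: E = 191.0, α = 17.2, σ_y = 385.0 → σ = 604 MPa, n = 0.637
  option R: E = 102.8, α = 11.8, σ_y = 186.0 → σ = 223 MPa, n = 0.835
  option W: E = 291.0, α = 3.02, σ_y = 672.2 → σ = 162 MPa, n = 4.15
The minimum is option Z at n = 0.637.

option Z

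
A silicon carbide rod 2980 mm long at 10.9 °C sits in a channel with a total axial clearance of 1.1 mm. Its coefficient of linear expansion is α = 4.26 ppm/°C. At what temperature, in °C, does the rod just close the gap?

α·L₀·ΔT = 1.1 mm ⇒ ΔT = 1.1 / (4.26×10⁻⁶ × 2980.0) = 86.65 K.
T = 10.9 + 86.65 = 97.55 °C.

97.5 °C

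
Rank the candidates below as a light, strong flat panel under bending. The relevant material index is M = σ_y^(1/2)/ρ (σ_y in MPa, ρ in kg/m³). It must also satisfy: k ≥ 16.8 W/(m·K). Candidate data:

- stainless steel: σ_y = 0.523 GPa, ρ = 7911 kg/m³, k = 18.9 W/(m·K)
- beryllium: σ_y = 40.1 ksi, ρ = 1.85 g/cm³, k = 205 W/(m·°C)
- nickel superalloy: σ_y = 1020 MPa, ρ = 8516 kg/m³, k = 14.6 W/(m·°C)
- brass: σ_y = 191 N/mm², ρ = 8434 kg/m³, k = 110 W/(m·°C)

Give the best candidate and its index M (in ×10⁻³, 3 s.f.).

beryllium, M = 8.99×10⁻³

Screen on constraints: k ≥ 16.8 W/(m·K). Survivors: stainless steel, beryllium, brass.
Normalizing units and computing the index:
  stainless steel: σ_y = 523.0 MPa, ρ = 7911 kg/m³
  beryllium: σ_y = 276.5 MPa, ρ = 1850 kg/m³
  brass: σ_y = 191.0 MPa, ρ = 8434 kg/m³
  beryllium: M = 8.99×10⁻³
  stainless steel: M = 2.89×10⁻³
  brass: M = 1.64×10⁻³
Highest index: beryllium.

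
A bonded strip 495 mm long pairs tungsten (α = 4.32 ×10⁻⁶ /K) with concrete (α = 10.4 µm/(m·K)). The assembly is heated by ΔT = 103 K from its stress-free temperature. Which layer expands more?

concrete

α(tungsten) = 4.32×10⁻⁶/K vs α(concrete) = 10.4×10⁻⁶/K.
Higher α expands more for the same ΔT: concrete.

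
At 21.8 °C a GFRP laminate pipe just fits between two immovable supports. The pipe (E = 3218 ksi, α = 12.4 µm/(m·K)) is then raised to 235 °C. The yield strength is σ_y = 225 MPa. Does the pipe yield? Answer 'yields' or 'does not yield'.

E = 3218 ksi = 22.19 GPa.
ΔT = 213.2 K. Constrained thermal stress σ = E·α·ΔT = 22.19×10³ MPa × 12.4×10⁻⁶ × 213.2 = 58.7 MPa (compressive).
Compare to σ_y = 225 MPa: σ < σ_y, so it does not yield.

does not yield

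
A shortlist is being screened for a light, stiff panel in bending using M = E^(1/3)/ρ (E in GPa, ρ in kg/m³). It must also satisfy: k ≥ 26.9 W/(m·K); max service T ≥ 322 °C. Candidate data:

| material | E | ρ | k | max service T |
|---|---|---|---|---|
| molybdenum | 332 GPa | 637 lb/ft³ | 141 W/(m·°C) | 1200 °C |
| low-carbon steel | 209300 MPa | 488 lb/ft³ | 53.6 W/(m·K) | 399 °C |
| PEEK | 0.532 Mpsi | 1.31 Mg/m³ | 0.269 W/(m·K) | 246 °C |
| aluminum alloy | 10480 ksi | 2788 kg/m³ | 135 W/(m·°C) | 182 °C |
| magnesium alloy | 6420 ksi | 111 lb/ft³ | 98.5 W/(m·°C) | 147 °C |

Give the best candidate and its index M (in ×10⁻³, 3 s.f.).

low-carbon steel, M = 0.760×10⁻³

Screen on constraints: k ≥ 26.9 W/(m·K); max service T ≥ 322 °C. Survivors: molybdenum, low-carbon steel.
Putting every candidate on a common basis:
  molybdenum: E = 332.0 GPa, ρ = 10200 kg/m³
  low-carbon steel: E = 209.3 GPa, ρ = 7817 kg/m³
  low-carbon steel: M = 0.760×10⁻³
  molybdenum: M = 0.679×10⁻³
Low-carbon steel has the largest M.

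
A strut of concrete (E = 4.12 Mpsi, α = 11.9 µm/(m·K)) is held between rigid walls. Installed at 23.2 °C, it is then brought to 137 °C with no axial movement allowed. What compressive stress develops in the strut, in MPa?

E = 4.12 Mpsi = 28.41 GPa.
ΔT = 113.8 K. Constrained thermal stress σ = E·α·ΔT = 28.41×10³ MPa × 11.9×10⁻⁶ × 113.8 = 38.5 MPa (compressive).

38.5 MPa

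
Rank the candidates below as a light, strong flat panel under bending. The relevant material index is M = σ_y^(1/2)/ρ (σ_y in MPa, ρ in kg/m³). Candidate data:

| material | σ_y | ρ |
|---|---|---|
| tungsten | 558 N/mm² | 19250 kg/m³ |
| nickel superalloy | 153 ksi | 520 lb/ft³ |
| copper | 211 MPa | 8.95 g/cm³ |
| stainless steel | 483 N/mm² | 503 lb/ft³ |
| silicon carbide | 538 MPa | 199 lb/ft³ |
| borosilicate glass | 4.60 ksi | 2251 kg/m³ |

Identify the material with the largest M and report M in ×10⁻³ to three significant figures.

Normalizing units and computing the index:
  tungsten: σ_y = 558.0 MPa, ρ = 19250 kg/m³
  nickel superalloy: σ_y = 1055 MPa, ρ = 8330 kg/m³
  copper: σ_y = 211.0 MPa, ρ = 8950 kg/m³
  stainless steel: σ_y = 483.0 MPa, ρ = 8057 kg/m³
  silicon carbide: σ_y = 538.0 MPa, ρ = 3188 kg/m³
  borosilicate glass: σ_y = 31.72 MPa, ρ = 2251 kg/m³
  silicon carbide: M = 7.28×10⁻³
  nickel superalloy: M = 3.90×10⁻³
  stainless steel: M = 2.73×10⁻³
  borosilicate glass: M = 2.50×10⁻³
  copper: M = 1.62×10⁻³
  tungsten: M = 1.23×10⁻³
Highest index: silicon carbide.

silicon carbide, M = 7.28×10⁻³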